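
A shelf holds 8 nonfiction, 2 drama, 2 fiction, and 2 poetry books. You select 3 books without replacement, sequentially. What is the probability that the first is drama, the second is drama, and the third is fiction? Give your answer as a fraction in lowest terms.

1/546

Each draw changes the counts, so multiply the conditional probabilities along the sequence:
P = 2/14 × 1/13 × 2/12 = 4/2184 = 1/546.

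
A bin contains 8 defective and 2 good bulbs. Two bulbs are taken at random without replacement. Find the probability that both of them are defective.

28/45

P(every draw is defective) = 8/10 × 7/9 = 56/90 = 28/45.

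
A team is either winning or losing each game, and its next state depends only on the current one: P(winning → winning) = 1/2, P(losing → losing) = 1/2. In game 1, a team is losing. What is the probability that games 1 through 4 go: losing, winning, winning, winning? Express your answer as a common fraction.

1/8

Game 1 is given. For each transition, use the conditional probability from the current state:
P(winning | losing) = 1/2; P(winning | winning) = 1/2; P(winning | winning) = 1/2.
P = 1/2 × 1/2 × 1/2 = 1/8.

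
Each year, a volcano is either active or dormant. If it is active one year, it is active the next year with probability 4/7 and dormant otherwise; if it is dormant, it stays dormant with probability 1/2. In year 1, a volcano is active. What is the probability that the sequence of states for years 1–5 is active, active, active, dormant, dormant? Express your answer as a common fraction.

24/343

Year 1 is given. For each transition, use the conditional probability from the current state:
P(active | active) = 4/7; P(active | active) = 4/7; P(dormant | active) = 3/7; P(dormant | dormant) = 1/2.
P = 4/7 × 4/7 × 3/7 × 1/2 = 48/686 = 24/343.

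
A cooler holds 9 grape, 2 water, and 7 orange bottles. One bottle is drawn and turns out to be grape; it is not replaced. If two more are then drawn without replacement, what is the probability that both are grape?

7/34

With the first bottle removed, 8 grape remain out of 17.
P = 8/17 × 7/16 = 56/272 = 7/34.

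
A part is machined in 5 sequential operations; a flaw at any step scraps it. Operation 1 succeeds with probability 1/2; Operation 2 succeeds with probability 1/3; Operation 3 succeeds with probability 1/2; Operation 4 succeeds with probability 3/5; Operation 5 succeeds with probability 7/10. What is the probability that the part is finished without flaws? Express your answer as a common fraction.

The events are sequential, so multiply the conditional probabilities:
P = 1/2 × 1/3 × 1/2 × 3/5 × 7/10 = 21/600 = 7/200.

7/200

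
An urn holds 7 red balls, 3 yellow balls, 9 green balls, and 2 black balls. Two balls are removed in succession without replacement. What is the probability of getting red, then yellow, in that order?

Each draw changes the counts, so multiply the conditional probabilities along the sequence:
P = 7/21 × 3/20 = 21/420 = 1/20.

1/20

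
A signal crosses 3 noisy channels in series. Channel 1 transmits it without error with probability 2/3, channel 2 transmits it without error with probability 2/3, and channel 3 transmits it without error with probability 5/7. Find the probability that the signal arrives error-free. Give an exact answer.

20/63

Multiplying along the chain,
P = 2/3 × 2/3 × 5/7 = 20/63.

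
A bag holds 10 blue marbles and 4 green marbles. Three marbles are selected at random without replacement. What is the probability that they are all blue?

P(all blue) = 10/14 × 9/13 × 8/12 = 720/2184 = 30/91.

30/91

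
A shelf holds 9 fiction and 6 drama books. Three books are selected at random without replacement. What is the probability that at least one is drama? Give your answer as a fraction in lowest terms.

P(no drama) = 9/15 × 8/14 × 7/13 = 504/2730 = 12/65.
P(at least one) = 1 − 12/65 = 53/65.

53/65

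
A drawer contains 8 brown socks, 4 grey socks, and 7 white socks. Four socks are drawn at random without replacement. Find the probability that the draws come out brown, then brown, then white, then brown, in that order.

Chain rule:
P = 8/19 × 7/18 × 7/17 × 6/16 = 2352/93024 = 49/1938.

49/1938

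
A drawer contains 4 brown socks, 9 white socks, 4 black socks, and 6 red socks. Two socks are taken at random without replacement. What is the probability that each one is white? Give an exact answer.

P(every draw is white) = 9/23 × 8/22 = 72/506 = 36/253.

36/253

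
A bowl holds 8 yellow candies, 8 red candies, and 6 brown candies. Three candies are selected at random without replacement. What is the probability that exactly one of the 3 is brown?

36/77

One ordering (brown drawn first) has probability 6/22 × 16/21 × 15/20 = 1440/9240 = 12/77.
There are C(3,1) = 3 such orderings, each equally likely, so P = 3 × 12/77 = 36/77.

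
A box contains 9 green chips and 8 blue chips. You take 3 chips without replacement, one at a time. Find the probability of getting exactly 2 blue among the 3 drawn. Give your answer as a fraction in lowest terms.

63/170

One ordering (blue drawn first) has probability 8/17 × 7/16 × 9/15 = 504/4080 = 21/170.
There are C(3,2) = 3 such orderings, each equally likely, so P = 3 × 21/170 = 63/170.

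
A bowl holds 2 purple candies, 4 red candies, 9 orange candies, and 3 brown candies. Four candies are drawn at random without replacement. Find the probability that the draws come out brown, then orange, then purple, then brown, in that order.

1/680

Chain rule:
P = 3/18 × 9/17 × 2/16 × 2/15 = 108/73440 = 1/680.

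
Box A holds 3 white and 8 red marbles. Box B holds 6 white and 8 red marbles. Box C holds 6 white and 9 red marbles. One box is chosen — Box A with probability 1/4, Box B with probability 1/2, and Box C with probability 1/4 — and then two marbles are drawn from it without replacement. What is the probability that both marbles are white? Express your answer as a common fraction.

1319/10010

From Box A: P(both white) = (3/11)(2/10) = 3/55.
From Box B: P(both white) = (6/14)(5/13) = 15/91.
From Box C: P(both white) = (6/15)(5/14) = 1/7.
Total probability = (1/4)(3/55) + (1/2)(15/91) + (1/4)(1/7) = 1319/10010.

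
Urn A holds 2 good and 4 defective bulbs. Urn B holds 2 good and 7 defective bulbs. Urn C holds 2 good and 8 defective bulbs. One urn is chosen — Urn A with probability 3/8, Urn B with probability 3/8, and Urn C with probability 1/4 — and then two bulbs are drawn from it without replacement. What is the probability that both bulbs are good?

From Urn A: P(both good) = (2/6)(1/5) = 1/15.
From Urn B: P(both good) = (2/9)(1/8) = 1/36.
From Urn C: P(both good) = (2/10)(1/9) = 1/45.
Total probability = (3/8)(1/15) + (3/8)(1/36) + (1/4)(1/45) = 59/1440.

59/1440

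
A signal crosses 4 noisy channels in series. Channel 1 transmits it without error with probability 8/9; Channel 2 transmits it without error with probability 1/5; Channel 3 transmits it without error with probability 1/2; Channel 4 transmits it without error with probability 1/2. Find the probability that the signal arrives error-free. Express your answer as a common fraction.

2/45

The events are sequential, so multiply the conditional probabilities:
P = 8/9 × 1/5 × 1/2 × 1/2 = 8/180 = 2/45.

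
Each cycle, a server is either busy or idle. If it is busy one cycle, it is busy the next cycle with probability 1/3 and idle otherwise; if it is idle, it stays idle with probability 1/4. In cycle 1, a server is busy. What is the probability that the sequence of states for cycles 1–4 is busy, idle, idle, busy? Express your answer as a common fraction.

1/8

Cycle 1 is given. For each transition, use the conditional probability from the current state:
P(idle | busy) = 2/3; P(idle | idle) = 1/4; P(busy | idle) = 3/4.
P = 2/3 × 1/4 × 3/4 = 6/48 = 1/8.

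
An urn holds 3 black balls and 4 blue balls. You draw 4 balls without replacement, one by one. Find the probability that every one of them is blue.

P(every draw is blue) = 4/7 × 3/6 × 2/5 × 1/4 = 24/840 = 1/35.

1/35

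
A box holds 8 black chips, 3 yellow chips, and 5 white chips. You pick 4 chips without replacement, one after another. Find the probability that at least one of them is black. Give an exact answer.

25/26

P(no black) = 8/16 × 7/15 × 6/14 × 5/13 = 1680/43680 = 1/26.
P(at least one) = 1 − 1/26 = 25/26.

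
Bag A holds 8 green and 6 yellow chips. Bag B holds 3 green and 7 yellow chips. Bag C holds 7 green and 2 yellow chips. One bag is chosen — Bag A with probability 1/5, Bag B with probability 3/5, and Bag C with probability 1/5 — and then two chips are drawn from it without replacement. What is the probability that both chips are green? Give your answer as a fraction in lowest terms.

851/3900

From Bag A: P(both green) = (8/14)(7/13) = 4/13.
From Bag B: P(both green) = (3/10)(2/9) = 1/15.
From Bag C: P(both green) = (7/9)(6/8) = 7/12.
Total probability = (1/5)(4/13) + (3/5)(1/15) + (1/5)(7/12) = 851/3900.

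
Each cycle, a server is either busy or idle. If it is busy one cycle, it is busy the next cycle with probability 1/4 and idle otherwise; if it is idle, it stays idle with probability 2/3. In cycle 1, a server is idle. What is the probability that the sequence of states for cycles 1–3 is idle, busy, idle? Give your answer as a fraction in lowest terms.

Cycle 1 is given. For each transition, use the conditional probability from the current state:
P(busy | idle) = 1/3; P(idle | busy) = 3/4.
P = 1/3 × 3/4 = 3/12 = 1/4.

1/4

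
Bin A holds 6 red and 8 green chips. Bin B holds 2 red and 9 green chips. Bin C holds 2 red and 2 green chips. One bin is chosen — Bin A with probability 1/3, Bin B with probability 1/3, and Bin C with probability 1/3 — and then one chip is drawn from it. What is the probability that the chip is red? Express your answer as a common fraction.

57/154

From Bin A: P(red) = 6/14.
From Bin B: P(red) = 2/11.
From Bin C: P(red) = 2/4.
Total probability = (1/3)(6/14) + (1/3)(2/11) + (1/3)(2/4) = 57/154.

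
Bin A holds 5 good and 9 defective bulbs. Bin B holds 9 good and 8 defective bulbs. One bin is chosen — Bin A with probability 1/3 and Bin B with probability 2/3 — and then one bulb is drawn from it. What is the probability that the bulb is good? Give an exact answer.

337/714

From Bin A: P(good) = 5/14.
From Bin B: P(good) = 9/17.
Total probability = (1/3)(5/14) + (2/3)(9/17) = 337/714.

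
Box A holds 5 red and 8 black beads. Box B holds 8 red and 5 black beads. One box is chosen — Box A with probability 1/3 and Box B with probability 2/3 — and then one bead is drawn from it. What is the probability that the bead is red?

7/13

From Box A: P(red) = 5/13.
From Box B: P(red) = 8/13.
Total probability = (1/3)(5/13) + (2/3)(8/13) = 7/13.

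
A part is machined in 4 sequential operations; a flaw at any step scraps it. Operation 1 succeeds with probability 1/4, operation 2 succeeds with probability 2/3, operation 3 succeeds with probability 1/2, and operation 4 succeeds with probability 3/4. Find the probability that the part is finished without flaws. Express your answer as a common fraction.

Each stage is reached only if all earlier stages succeed, so
P = 1/4 × 2/3 × 1/2 × 3/4 = 6/96 = 1/16.

1/16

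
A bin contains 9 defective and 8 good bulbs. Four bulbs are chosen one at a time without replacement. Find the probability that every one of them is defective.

9/170

P(all defective) = 9/17 × 8/16 × 7/15 × 6/14 = 3024/57120 = 9/170.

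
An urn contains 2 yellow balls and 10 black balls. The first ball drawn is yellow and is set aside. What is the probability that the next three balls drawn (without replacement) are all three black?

After the first draw, 10 of the remaining 11 balls are black.
P = 10/11 × 9/10 × 8/9 = 720/990 = 8/11.

8/11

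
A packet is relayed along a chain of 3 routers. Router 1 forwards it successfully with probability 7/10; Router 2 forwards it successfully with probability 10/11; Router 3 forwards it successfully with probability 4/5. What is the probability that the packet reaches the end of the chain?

28/55

Each stage is reached only if all earlier stages succeed, so
P = 7/10 × 10/11 × 4/5 = 280/550 = 28/55.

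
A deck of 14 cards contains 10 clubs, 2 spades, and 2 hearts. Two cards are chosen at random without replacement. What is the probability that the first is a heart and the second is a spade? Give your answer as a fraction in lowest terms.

Each draw changes the counts, so multiply the conditional probabilities along the sequence:
P = 2/14 × 2/13 = 4/182 = 2/91.

2/91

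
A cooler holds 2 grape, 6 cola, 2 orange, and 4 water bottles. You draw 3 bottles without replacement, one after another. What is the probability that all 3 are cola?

P(every draw is cola) = 6/14 × 5/13 × 4/12 = 120/2184 = 5/91.

5/91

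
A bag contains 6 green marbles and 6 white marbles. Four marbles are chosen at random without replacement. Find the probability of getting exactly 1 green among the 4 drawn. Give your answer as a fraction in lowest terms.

8/33

One ordering (green drawn first) has probability 6/12 × 6/11 × 5/10 × 4/9 = 720/11880 = 2/33.
There are C(4,1) = 4 such orderings, each equally likely, so P = 4 × 2/33 = 8/33.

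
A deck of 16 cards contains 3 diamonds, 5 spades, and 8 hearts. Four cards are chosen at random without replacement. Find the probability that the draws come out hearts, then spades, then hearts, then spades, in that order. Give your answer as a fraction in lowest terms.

1/39

Multiply the probability of each draw given the previous ones:
P = 8/16 × 5/15 × 7/14 × 4/13 = 1120/43680 = 1/39.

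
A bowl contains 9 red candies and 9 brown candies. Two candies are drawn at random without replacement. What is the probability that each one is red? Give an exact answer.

P(all red) = 9/18 × 8/17 = 72/306 = 4/17.

4/17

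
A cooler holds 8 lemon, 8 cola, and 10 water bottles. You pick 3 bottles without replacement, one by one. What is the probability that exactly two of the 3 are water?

One ordering (water drawn first) has probability 10/26 × 9/25 × 16/24 = 1440/15600 = 6/65.
There are C(3,2) = 3 such orderings, each equally likely, so P = 3 × 6/65 = 18/65.

18/65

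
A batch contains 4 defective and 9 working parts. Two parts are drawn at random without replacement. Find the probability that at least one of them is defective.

7/13

P(no defective) = 9/13 × 8/12 = 72/156 = 6/13.
P(at least one) = 1 − 6/13 = 7/13.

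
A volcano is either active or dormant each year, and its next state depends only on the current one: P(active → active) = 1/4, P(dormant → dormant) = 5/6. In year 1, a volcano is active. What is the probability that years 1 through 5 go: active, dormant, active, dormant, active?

Year 1 is given. For each transition, use the conditional probability from the current state:
P(dormant | active) = 3/4; P(active | dormant) = 1/6; P(dormant | active) = 3/4; P(active | dormant) = 1/6.
P = 3/4 × 1/6 × 3/4 × 1/6 = 9/576 = 1/64.

1/64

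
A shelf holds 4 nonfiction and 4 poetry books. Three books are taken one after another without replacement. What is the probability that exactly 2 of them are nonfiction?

One ordering (nonfiction drawn first) has probability 4/8 × 3/7 × 4/6 = 48/336 = 1/7.
There are C(3,2) = 3 such orderings, each equally likely, so P = 3 × 1/7 = 3/7.

3/7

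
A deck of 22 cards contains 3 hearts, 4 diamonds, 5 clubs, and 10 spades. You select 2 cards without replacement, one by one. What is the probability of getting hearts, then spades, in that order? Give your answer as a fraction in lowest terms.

Chain rule:
P = 3/22 × 10/21 = 30/462 = 5/77.

5/77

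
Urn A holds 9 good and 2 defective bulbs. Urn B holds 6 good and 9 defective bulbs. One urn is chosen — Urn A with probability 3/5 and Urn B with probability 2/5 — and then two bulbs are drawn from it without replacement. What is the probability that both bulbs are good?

866/1925

From Urn A: P(both good) = (9/11)(8/10) = 36/55.
From Urn B: P(both good) = (6/15)(5/14) = 1/7.
Total probability = (3/5)(36/55) + (2/5)(1/7) = 866/1925.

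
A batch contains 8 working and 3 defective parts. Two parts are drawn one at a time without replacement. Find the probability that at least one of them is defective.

27/55

P(no defective) = 8/11 × 7/10 = 56/110 = 28/55.
P(at least one) = 1 − 28/55 = 27/55.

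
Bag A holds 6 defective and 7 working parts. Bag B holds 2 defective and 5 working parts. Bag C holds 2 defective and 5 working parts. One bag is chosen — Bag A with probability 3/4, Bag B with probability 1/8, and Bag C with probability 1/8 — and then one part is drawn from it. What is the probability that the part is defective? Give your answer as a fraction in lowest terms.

38/91

From Bag A: P(defective) = 6/13.
From Bag B: P(defective) = 2/7.
From Bag C: P(defective) = 2/7.
Total probability = (3/4)(6/13) + (1/8)(2/7) + (1/8)(2/7) = 38/91.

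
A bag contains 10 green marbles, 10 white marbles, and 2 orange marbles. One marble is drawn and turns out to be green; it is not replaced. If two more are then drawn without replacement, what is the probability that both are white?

After the first draw, 10 of the remaining 21 marbles are white.
P = 10/21 × 9/20 = 90/420 = 3/14.

3/14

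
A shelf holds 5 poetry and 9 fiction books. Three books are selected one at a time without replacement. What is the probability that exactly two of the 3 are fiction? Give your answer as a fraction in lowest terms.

One ordering (fiction drawn first) has probability 9/14 × 8/13 × 5/12 = 360/2184 = 15/91.
There are C(3,2) = 3 such orderings, each equally likely, so P = 3 × 15/91 = 45/91.

45/91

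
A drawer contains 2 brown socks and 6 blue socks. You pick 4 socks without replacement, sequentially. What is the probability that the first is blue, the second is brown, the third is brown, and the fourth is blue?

1/28

Each draw changes the counts, so multiply the conditional probabilities along the sequence:
P = 6/8 × 2/7 × 1/6 × 5/5 = 60/1680 = 1/28.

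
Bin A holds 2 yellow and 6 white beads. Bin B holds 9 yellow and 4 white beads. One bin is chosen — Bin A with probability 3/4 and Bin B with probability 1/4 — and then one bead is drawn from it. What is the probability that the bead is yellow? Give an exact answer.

75/208

From Bin A: P(yellow) = 2/8.
From Bin B: P(yellow) = 9/13.
Total probability = (3/4)(2/8) + (1/4)(9/13) = 75/208.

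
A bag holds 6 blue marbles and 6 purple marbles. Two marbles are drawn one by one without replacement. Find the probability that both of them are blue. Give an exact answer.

5/22

P(every draw is blue) = 6/12 × 5/11 = 30/132 = 5/22.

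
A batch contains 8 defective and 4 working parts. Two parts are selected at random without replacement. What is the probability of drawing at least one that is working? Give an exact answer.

P(no working) = 8/12 × 7/11 = 56/132 = 14/33.
P(at least one) = 1 − 14/33 = 19/33.

19/33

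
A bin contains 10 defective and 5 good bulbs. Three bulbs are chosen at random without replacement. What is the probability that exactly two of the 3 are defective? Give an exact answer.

One ordering (defective drawn first) has probability 10/15 × 9/14 × 5/13 = 450/2730 = 15/91.
There are C(3,2) = 3 such orderings, each equally likely, so P = 3 × 15/91 = 45/91.

45/91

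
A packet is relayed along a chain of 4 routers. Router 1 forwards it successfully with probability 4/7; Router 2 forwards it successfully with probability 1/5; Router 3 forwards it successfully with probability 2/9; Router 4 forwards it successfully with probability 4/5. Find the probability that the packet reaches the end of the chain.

Multiplying along the chain,
P = 4/7 × 1/5 × 2/9 × 4/5 = 32/1575.

32/1575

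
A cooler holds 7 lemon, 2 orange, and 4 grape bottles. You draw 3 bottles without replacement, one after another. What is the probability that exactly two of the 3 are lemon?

63/143

One ordering (lemon drawn first) has probability 7/13 × 6/12 × 6/11 = 252/1716 = 21/143.
There are C(3,2) = 3 such orderings, each equally likely, so P = 3 × 21/143 = 63/143.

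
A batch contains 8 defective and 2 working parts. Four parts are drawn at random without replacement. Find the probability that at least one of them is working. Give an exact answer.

2/3

P(no working) = 8/10 × 7/9 × 6/8 × 5/7 = 1680/5040 = 1/3.
P(at least one) = 1 − 1/3 = 2/3.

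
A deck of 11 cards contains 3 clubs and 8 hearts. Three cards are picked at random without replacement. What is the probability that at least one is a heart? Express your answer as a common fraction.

P(no hearts) = 3/11 × 2/10 × 1/9 = 6/990 = 1/165.
P(at least one) = 1 − 1/165 = 164/165.

164/165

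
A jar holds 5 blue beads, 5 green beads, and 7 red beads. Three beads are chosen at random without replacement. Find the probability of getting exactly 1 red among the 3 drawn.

One ordering (red drawn first) has probability 7/17 × 10/16 × 9/15 = 630/4080 = 21/136.
There are C(3,1) = 3 such orderings, each equally likely, so P = 3 × 21/136 = 63/136.

63/136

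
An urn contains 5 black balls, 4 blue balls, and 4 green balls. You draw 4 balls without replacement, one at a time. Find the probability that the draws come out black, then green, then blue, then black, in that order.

8/429

Each draw changes the counts, so multiply the conditional probabilities along the sequence:
P = 5/13 × 4/12 × 4/11 × 4/10 = 320/17160 = 8/429.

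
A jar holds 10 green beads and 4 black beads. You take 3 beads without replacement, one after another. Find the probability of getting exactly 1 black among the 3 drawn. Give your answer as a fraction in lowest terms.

45/91

One ordering (black drawn first) has probability 4/14 × 10/13 × 9/12 = 360/2184 = 15/91.
There are C(3,1) = 3 such orderings, each equally likely, so P = 3 × 15/91 = 45/91.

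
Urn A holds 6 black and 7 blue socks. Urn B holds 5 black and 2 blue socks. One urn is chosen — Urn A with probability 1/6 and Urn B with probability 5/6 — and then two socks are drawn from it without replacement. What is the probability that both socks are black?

From Urn A: P(both black) = (6/13)(5/12) = 5/26.
From Urn B: P(both black) = (5/7)(4/6) = 10/21.
Total probability = (1/6)(5/26) + (5/6)(10/21) = 1405/3276.

1405/3276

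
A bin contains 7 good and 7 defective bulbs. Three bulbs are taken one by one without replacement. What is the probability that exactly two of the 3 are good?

21/52

One ordering (good drawn first) has probability 7/14 × 6/13 × 7/12 = 294/2184 = 7/52.
There are C(3,2) = 3 such orderings, each equally likely, so P = 3 × 7/52 = 21/52.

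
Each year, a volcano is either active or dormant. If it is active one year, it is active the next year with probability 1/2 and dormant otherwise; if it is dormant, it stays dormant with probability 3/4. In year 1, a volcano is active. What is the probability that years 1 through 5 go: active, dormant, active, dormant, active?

Year 1 is given. For each transition, use the conditional probability from the current state:
P(dormant | active) = 1/2; P(active | dormant) = 1/4; P(dormant | active) = 1/2; P(active | dormant) = 1/4.
P = 1/2 × 1/4 × 1/2 × 1/4 = 1/64.

1/64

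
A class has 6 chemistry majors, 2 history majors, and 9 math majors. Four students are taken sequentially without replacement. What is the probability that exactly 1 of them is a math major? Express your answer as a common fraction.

One ordering (a math major drawn first) has probability 9/17 × 8/16 × 7/15 × 6/14 = 3024/57120 = 9/170.
There are C(4,1) = 4 such orderings, each equally likely, so P = 4 × 9/170 = 18/85.

18/85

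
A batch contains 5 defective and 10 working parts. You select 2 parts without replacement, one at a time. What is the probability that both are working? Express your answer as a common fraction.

P(every draw is working) = 10/15 × 9/14 = 90/210 = 3/7.

3/7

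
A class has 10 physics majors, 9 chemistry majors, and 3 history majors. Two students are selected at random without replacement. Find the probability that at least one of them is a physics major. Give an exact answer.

5/7

P(no physics majors) = 12/22 × 11/21 = 132/462 = 2/7.
P(at least one) = 1 − 2/7 = 5/7.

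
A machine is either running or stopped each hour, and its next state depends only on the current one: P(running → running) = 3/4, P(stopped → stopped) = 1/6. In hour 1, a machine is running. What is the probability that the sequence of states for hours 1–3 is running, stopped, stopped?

1/24

Hour 1 is given. For each transition, use the conditional probability from the current state:
P(stopped | running) = 1/4; P(stopped | stopped) = 1/6.
P = 1/4 × 1/6 = 1/24.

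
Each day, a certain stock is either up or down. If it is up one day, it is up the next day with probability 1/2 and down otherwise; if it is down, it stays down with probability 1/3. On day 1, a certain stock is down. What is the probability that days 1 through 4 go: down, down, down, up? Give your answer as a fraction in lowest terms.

2/27

Day 1 is given. For each transition, use the conditional probability from the current state:
P(down | down) = 1/3; P(down | down) = 1/3; P(up | down) = 2/3.
P = 1/3 × 1/3 × 2/3 = 2/27.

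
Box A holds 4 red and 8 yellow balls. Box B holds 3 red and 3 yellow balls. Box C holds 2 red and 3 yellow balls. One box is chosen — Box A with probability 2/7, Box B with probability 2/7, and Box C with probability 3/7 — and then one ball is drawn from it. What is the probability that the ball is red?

From Box A: P(red) = 4/12.
From Box B: P(red) = 3/6.
From Box C: P(red) = 2/5.
Total probability = (2/7)(4/12) + (2/7)(3/6) + (3/7)(2/5) = 43/105.

43/105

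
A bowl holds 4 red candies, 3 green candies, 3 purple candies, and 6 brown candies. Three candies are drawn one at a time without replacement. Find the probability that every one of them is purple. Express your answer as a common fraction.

1/560

P(every draw is purple) = 3/16 × 2/15 × 1/14 = 6/3360 = 1/560.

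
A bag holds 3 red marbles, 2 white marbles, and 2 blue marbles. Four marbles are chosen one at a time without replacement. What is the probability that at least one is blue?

P(no blue) = 5/7 × 4/6 × 3/5 × 2/4 = 120/840 = 1/7.
P(at least one) = 1 − 1/7 = 6/7.

6/7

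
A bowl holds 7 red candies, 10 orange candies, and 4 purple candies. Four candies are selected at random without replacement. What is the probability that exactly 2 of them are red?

One ordering (red drawn first) has probability 7/21 × 6/20 × 14/19 × 13/18 = 7644/143640 = 91/1710.
There are C(4,2) = 6 such orderings, each equally likely, so P = 6 × 91/1710 = 91/285.

91/285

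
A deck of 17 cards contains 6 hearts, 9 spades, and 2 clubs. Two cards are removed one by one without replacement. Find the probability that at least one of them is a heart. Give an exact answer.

81/136

P(no hearts) = 11/17 × 10/16 = 110/272 = 55/136.
P(at least one) = 1 − 55/136 = 81/136.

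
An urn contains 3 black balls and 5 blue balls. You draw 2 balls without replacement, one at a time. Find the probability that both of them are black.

3/28

P = 3/8 × 2/7 = 6/56 = 3/28.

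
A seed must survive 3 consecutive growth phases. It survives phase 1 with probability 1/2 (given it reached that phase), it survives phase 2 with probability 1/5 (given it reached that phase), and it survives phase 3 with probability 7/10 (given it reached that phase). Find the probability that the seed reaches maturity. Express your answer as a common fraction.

The events are sequential, so multiply the conditional probabilities:
P = 1/2 × 1/5 × 7/10 = 7/100.

7/100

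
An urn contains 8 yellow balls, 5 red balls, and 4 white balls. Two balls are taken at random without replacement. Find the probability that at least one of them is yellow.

25/34

P(no yellow) = 9/17 × 8/16 = 72/272 = 9/34.
P(at least one) = 1 − 9/34 = 25/34.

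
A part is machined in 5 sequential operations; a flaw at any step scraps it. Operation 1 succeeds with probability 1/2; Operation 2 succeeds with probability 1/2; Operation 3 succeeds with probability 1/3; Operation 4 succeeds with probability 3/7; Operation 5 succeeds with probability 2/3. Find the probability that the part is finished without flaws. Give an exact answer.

Multiplying along the chain,
P = 1/2 × 1/2 × 1/3 × 3/7 × 2/3 = 6/252 = 1/42.

1/42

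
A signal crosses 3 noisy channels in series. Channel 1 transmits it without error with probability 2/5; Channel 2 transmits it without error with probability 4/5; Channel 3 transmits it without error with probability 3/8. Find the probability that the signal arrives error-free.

3/25

The events are sequential, so multiply the conditional probabilities:
P = 2/5 × 4/5 × 3/8 = 24/200 = 3/25.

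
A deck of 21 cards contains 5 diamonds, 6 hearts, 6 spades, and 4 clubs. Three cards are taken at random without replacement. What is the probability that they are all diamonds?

1/133

P = 5/21 × 4/20 × 3/19 = 60/7980 = 1/133.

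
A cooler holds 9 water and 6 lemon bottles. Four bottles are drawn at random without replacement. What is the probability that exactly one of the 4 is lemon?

24/65

One ordering (lemon drawn first) has probability 6/15 × 9/14 × 8/13 × 7/12 = 3024/32760 = 6/65.
There are C(4,1) = 4 such orderings, each equally likely, so P = 4 × 6/65 = 24/65.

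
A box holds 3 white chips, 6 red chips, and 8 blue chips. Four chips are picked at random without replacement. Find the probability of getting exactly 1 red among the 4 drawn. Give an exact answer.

One ordering (red drawn first) has probability 6/17 × 11/16 × 10/15 × 9/14 = 5940/57120 = 99/952.
There are C(4,1) = 4 such orderings, each equally likely, so P = 4 × 99/952 = 99/238.

99/238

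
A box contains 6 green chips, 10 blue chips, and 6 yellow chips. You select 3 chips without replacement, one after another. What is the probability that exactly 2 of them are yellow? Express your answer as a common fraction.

One ordering (yellow drawn first) has probability 6/22 × 5/21 × 16/20 = 480/9240 = 4/77.
There are C(3,2) = 3 such orderings, each equally likely, so P = 3 × 4/77 = 12/77.

12/77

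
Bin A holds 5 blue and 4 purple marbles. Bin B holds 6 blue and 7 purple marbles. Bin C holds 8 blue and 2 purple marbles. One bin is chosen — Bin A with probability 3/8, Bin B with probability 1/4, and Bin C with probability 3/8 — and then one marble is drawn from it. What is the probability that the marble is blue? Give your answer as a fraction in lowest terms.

973/1560

From Bin A: P(blue) = 5/9.
From Bin B: P(blue) = 6/13.
From Bin C: P(blue) = 8/10.
Total probability = (3/8)(5/9) + (1/4)(6/13) + (3/8)(8/10) = 973/1560.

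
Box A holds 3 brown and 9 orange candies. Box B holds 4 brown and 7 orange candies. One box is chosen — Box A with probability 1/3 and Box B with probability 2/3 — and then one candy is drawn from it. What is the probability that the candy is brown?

43/132

From Box A: P(brown) = 3/12.
From Box B: P(brown) = 4/11.
Total probability = (1/3)(3/12) + (2/3)(4/11) = 43/132.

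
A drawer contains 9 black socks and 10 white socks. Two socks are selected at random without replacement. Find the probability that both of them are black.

P(every draw is black) = 9/19 × 8/18 = 72/342 = 4/19.

4/19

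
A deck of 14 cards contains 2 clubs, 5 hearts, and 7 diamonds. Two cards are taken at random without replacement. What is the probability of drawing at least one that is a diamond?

P(no diamonds) = 7/14 × 6/13 = 42/182 = 3/13.
P(at least one) = 1 − 3/13 = 10/13.

10/13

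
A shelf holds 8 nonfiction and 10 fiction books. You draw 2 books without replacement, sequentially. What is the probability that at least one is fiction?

P(no fiction) = 8/18 × 7/17 = 56/306 = 28/153.
P(at least one) = 1 − 28/153 = 125/153.

125/153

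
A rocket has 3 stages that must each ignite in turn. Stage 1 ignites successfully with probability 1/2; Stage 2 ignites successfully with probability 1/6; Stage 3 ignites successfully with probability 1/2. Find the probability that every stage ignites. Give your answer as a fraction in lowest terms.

1/24

Each stage is reached only if all earlier stages succeed, so
P = 1/2 × 1/6 × 1/2 = 1/24.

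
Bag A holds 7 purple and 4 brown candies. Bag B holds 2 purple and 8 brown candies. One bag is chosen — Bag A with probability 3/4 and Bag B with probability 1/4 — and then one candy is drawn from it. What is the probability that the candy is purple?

From Bag A: P(purple) = 7/11.
From Bag B: P(purple) = 2/10.
Total probability = (3/4)(7/11) + (1/4)(2/10) = 29/55.

29/55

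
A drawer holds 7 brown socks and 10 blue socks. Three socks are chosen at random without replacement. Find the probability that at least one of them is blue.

129/136

P(no blue) = 7/17 × 6/16 × 5/15 = 210/4080 = 7/136.
P(at least one) = 1 − 7/136 = 129/136.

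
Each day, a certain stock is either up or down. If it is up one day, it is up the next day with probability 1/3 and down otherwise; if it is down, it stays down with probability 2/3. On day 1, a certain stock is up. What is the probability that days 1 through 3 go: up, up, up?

Day 1 is given. For each transition, use the conditional probability from the current state:
P(up | up) = 1/3; P(up | up) = 1/3.
P = 1/3 × 1/3 = 1/9.

1/9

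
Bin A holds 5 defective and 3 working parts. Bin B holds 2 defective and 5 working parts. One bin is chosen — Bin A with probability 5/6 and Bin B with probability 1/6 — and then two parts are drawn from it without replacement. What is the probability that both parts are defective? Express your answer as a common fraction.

From Bin A: P(both defective) = (5/8)(4/7) = 5/14.
From Bin B: P(both defective) = (2/7)(1/6) = 1/21.
Total probability = (5/6)(5/14) + (1/6)(1/21) = 11/36.

11/36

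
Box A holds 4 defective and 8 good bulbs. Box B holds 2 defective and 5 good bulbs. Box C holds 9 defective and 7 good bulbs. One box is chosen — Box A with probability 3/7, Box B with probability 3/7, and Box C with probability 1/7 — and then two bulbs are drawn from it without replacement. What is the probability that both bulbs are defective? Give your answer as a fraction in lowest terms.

551/5390

From Box A: P(both defective) = (4/12)(3/11) = 1/11.
From Box B: P(both defective) = (2/7)(1/6) = 1/21.
From Box C: P(both defective) = (9/16)(8/15) = 3/10.
Total probability = (3/7)(1/11) + (3/7)(1/21) + (1/7)(3/10) = 551/5390.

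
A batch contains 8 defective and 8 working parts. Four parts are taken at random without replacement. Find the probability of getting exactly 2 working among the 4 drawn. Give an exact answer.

28/65

One ordering (working drawn first) has probability 8/16 × 7/15 × 8/14 × 7/13 = 3136/43680 = 14/195.
There are C(4,2) = 6 such orderings, each equally likely, so P = 6 × 14/195 = 28/65.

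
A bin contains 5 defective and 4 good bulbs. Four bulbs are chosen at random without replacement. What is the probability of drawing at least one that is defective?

125/126

P(no defective) = 4/9 × 3/8 × 2/7 × 1/6 = 24/3024 = 1/126.
P(at least one) = 1 − 1/126 = 125/126.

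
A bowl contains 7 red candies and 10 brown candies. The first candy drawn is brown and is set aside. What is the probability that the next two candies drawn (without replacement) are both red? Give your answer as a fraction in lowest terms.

7/40

After the first draw, 7 of the remaining 16 candies are red.
P = 7/16 × 6/15 = 42/240 = 7/40.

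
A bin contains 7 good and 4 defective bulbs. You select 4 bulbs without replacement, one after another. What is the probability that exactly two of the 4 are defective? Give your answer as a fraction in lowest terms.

One ordering (defective drawn first) has probability 4/11 × 3/10 × 7/9 × 6/8 = 504/7920 = 7/110.
There are C(4,2) = 6 such orderings, each equally likely, so P = 6 × 7/110 = 21/55.

21/55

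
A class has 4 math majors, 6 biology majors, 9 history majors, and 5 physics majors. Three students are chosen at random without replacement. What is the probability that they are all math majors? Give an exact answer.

P(every draw is a math major) = 4/24 × 3/23 × 2/22 = 24/12144 = 1/506.

1/506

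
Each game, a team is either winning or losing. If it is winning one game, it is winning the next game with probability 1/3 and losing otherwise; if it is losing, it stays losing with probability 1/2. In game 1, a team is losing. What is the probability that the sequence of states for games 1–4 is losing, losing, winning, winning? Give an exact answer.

Game 1 is given. For each transition, use the conditional probability from the current state:
P(losing | losing) = 1/2; P(winning | losing) = 1/2; P(winning | winning) = 1/3.
P = 1/2 × 1/2 × 1/3 = 1/12.

1/12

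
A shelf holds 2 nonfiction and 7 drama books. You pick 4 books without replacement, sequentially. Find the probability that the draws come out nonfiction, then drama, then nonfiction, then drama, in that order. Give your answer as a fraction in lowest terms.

1/36

Chain rule:
P = 2/9 × 7/8 × 1/7 × 6/6 = 84/3024 = 1/36.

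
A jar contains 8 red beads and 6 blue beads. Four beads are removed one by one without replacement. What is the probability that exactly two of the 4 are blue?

60/143

One ordering (blue drawn first) has probability 6/14 × 5/13 × 8/12 × 7/11 = 1680/24024 = 10/143.
There are C(4,2) = 6 such orderings, each equally likely, so P = 6 × 10/143 = 60/143.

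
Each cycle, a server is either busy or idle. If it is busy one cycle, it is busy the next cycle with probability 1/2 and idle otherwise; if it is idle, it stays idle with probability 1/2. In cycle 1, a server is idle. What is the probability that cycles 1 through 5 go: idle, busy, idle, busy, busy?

1/16

Cycle 1 is given. For each transition, use the conditional probability from the current state:
P(busy | idle) = 1/2; P(idle | busy) = 1/2; P(busy | idle) = 1/2; P(busy | busy) = 1/2.
P = 1/2 × 1/2 × 1/2 × 1/2 = 1/16.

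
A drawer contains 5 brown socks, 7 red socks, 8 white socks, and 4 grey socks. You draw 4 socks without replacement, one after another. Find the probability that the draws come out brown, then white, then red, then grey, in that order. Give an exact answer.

Each draw changes the counts, so multiply the conditional probabilities along the sequence:
P = 5/24 × 8/23 × 7/22 × 4/21 = 1120/255024 = 10/2277.

10/2277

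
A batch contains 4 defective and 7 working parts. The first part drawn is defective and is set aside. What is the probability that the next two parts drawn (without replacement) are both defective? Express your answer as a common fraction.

1/15

With the first part removed, 3 defective remain out of 10.
P = 3/10 × 2/9 = 6/90 = 1/15.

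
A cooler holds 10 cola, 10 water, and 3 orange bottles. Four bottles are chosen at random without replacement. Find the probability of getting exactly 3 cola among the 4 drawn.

One ordering (cola drawn first) has probability 10/23 × 9/22 × 8/21 × 13/20 = 9360/212520 = 78/1771.
There are C(4,3) = 4 such orderings, each equally likely, so P = 4 × 78/1771 = 312/1771.

312/1771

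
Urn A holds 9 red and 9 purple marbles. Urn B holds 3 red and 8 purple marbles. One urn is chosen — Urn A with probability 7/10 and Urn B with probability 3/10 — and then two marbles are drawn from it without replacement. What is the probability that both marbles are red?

From Urn A: P(both red) = (9/18)(8/17) = 4/17.
From Urn B: P(both red) = (3/11)(2/10) = 3/55.
Total probability = (7/10)(4/17) + (3/10)(3/55) = 1693/9350.

1693/9350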